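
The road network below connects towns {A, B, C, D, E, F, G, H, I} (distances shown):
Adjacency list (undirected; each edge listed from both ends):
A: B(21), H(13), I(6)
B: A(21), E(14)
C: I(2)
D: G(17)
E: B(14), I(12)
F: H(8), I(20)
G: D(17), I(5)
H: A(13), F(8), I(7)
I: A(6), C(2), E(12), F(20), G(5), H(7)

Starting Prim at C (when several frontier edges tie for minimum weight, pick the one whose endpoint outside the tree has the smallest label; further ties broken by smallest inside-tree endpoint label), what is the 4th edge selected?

H-I

Prim, starting at C.
Step 1: cheapest edge leaving the tree is C–I (2); add I.
Step 2: cheapest edge leaving the tree is G–I (5); add G.
Step 3: cheapest edge leaving the tree is A–I (6); add A.
Step 4: cheapest edge leaving the tree is H–I (7); add H.
Step 5: cheapest edge leaving the tree is F–H (8); add F.
Step 6: cheapest edge leaving the tree is E–I (12); add E.
Step 7: cheapest edge leaving the tree is B–E (14); add B.
Step 8: cheapest edge leaving the tree is D–G (17); add D.
The 4th edge added is H–I.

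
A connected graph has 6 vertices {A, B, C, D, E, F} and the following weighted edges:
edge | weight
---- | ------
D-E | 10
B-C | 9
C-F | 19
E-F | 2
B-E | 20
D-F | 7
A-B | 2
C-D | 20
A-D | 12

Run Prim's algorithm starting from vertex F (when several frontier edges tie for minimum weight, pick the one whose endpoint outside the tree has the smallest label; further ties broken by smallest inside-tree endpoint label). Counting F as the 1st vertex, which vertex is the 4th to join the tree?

Prim, starting at F.
Step 1: frontier [E-F 2, D-F 7, C-F 19] → take E-F (2); add E.
Step 2: frontier [D-E 10, B-E 20, D-F 7, C-F 19] → take D-F (7); add D.
Step 3: frontier [A-D 12, C-D 20, B-E 20, C-F 19] → take A-D (12); add A.
Step 4: frontier [A-B 2, C-D 20, B-E 20, C-F 19] → take A-B (2); add B.
Step 5: frontier [B-C 9, C-D 20, C-F 19] → take B-C (9); add C.
Vertex order: F, E, D, A, B, C. The 4th vertex is A.

A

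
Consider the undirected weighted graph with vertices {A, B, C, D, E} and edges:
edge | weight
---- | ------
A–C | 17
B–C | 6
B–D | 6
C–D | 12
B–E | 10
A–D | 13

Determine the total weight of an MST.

35

Prim's algorithm from D:
Step 1: frontier [B–D 6, C–D 12, A–D 13] → take B–D (6); add B.
Step 2: frontier [B–C 6, B–E 10, C–D 12, A–D 13] → take B–C (6); add C.
Step 3: frontier [B–E 10, A–C 17, A–D 13] → take B–E (10); add E.
Step 4: frontier [A–C 17, A–D 13] → take A–D (13); add A.
MST edges: B–D, B–C, B–E, A–D; total weight 6+6+10+13 = 35.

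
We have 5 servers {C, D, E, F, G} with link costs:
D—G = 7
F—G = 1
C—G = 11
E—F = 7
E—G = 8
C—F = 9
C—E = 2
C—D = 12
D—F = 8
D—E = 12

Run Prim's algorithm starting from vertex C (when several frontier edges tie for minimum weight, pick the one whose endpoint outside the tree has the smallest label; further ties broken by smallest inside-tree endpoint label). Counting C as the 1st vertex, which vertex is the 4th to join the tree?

G

Prim's algorithm from C:
Step 1: frontier [C—E 2, C—F 9, C—G 11, C—D 12] → take C—E (2); add E.
Step 2: frontier [C—F 9, C—G 11, C—D 12, E—F 7, E—G 8, D—E 12] → take E—F (7); add F.
Step 3: frontier [C—G 11, C—D 12, E—G 8, D—E 12, F—G 1, D—F 8] → take F—G (1); add G.
Step 4: frontier [C—D 12, D—E 12, D—F 8, D—G 7] → take D—G (7); add D.
Vertex order: C, E, F, G, D. The 4th vertex is G.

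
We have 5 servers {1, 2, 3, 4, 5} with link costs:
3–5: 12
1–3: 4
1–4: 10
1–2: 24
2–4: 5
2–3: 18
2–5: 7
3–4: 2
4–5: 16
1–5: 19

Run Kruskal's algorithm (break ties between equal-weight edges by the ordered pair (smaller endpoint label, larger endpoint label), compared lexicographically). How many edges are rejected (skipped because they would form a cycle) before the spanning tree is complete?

Kruskal's algorithm — process edges by increasing weight (ties by edge label):
3–4 (2): add — endpoints in different components.
1–3 (4): add — endpoints in different components.
2–4 (5): add — endpoints in different components.
2–5 (7): add — endpoints in different components.
Edges rejected before the tree was complete: 0.

0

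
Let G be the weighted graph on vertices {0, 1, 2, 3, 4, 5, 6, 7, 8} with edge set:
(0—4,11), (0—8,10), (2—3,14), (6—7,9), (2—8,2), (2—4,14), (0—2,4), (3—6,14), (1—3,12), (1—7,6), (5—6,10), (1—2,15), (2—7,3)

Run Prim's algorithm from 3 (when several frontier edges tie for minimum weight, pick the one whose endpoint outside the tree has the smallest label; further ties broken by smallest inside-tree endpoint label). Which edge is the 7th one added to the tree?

5-6

Prim's algorithm from 3:
Step 1: frontier [1—3 12, 2—3 14, 3—6 14] → take 1—3 (12); add 1.
Step 2: frontier [1—7 6, 1—2 15, 2—3 14, 3—6 14] → take 1—7 (6); add 7.
Step 3: frontier [1—2 15, 2—3 14, 3—6 14, 2—7 3, 6—7 9] → take 2—7 (3); add 2.
Step 4: frontier [2—8 2, 0—2 4, 2—4 14, 3—6 14, 6—7 9] → take 2—8 (2); add 8.
Step 5: frontier [0—2 4, 2—4 14, 3—6 14, 6—7 9, 0—8 10] → take 0—2 (4); add 0.
Step 6: frontier [0—4 11, 2—4 14, 3—6 14, 6—7 9] → take 6—7 (9); add 6.
Step 7: frontier [0—4 11, 2—4 14, 5—6 10] → take 5—6 (10); add 5.
Step 8: frontier [0—4 11, 2—4 14] → take 0—4 (11); add 4.
The 7th edge added is 5—6.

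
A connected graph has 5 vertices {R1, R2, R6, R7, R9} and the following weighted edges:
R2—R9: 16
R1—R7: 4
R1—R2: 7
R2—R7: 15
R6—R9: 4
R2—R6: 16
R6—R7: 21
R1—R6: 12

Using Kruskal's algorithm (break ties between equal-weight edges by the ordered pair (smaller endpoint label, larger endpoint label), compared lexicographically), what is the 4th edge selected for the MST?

R1-R6

Kruskal's algorithm — process edges by increasing weight (ties by edge label):
R1—R7 (4): add. Components now {R2} {R1,R7} {R6} {R9}
R6—R9 (4): add. Components now {R2} {R1,R7} {R6,R9}
R1—R2 (7): add. Components now {R1,R2,R7} {R6,R9}
R1—R6 (12): add. Components now {R1,R2,R6,R7,R9}
The 4th edge added is R1—R6.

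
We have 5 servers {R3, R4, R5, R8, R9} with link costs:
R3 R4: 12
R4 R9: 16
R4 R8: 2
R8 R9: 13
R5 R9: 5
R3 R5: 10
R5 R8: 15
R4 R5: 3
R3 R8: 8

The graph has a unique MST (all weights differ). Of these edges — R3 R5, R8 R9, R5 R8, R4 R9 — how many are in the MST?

Kruskal: consider edges lightest-first.
R4 R8 (2): add — endpoints in different components.
R4 R5 (3): add — endpoints in different components.
R5 R9 (5): add — endpoints in different components.
R3 R8 (8): add — endpoints in different components.
MST edge set: {R4 R8, R4 R5, R5 R9, R3 R8}.
Of the listed edges, {} are in the MST → 0.

0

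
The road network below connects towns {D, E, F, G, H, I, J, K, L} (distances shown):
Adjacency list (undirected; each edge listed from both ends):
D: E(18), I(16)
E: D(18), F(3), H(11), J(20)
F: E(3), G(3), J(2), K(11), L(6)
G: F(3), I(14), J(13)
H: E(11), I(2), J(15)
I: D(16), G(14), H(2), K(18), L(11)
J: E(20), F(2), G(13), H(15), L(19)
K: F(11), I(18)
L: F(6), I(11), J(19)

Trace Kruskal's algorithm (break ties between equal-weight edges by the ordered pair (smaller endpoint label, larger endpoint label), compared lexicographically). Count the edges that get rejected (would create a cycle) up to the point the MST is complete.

Kruskal: consider edges lightest-first.
F-J (2): add — endpoints in different components.
H-I (2): add — endpoints in different components.
E-F (3): add — endpoints in different components.
F-G (3): add — endpoints in different components.
F-L (6): add — endpoints in different components.
E-H (11): add — endpoints in different components.
F-K (11): add — endpoints in different components.
I-L (11): skip — I and L already connected.
G-J (13): skip — G and J already connected.
G-I (14): skip — G and I already connected.
H-J (15): skip — H and J already connected.
D-I (16): add — endpoints in different components.
Edges rejected before the tree was complete: 4.

4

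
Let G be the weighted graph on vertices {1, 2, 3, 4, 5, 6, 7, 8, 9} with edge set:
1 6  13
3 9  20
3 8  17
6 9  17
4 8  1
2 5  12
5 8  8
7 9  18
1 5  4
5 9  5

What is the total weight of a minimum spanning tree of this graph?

Sort edges by weight, then run Kruskal:
4 8 (1): add — endpoints in different components.
1 5 (4): add — endpoints in different components.
5 9 (5): add — endpoints in different components.
5 8 (8): add — endpoints in different components.
2 5 (12): add — endpoints in different components.
1 6 (13): add — endpoints in different components.
3 8 (17): add — endpoints in different components.
6 9 (17): skip — 6 and 9 already connected.
7 9 (18): add — endpoints in different components.
MST edges: 4 8, 1 5, 5 9, 5 8, 2 5, 1 6, 3 8, 7 9; total weight 1+4+5+8+12+13+17+18 = 78.

78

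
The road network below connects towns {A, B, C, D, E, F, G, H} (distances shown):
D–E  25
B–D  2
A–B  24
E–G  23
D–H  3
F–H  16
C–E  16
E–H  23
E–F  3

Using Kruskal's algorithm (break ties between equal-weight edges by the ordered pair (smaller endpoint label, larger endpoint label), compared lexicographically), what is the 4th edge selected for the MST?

C-E

Kruskal: consider edges lightest-first.
B–D (2): add — endpoints in different components.
D–H (3): add — endpoints in different components.
E–F (3): add — endpoints in different components.
C–E (16): add — endpoints in different components.
F–H (16): add — endpoints in different components.
E–G (23): add — endpoints in different components.
E–H (23): skip — E and H already connected.
A–B (24): add — endpoints in different components.
The 4th edge added is C–E.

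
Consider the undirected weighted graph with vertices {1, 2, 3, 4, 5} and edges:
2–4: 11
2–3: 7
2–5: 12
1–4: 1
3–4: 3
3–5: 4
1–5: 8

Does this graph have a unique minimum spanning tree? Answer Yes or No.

Kruskal's algorithm — process edges by increasing weight (ties by edge label):
1–4 (1): add — endpoints in different components.
3–4 (3): add — endpoints in different components.
3–5 (4): add — endpoints in different components.
2–3 (7): add — endpoints in different components.
Every non-tree edge has weight strictly greater than the heaviest edge on the tree path between its endpoints, so the MST is unique.

Yes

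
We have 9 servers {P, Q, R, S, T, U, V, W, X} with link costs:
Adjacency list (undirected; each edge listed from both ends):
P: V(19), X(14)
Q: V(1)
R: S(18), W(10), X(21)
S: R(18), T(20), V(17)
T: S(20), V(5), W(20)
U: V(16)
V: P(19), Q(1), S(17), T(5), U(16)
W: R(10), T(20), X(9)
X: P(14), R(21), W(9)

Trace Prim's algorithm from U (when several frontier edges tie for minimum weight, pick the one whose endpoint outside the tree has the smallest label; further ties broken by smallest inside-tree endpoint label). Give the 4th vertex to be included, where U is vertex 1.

Grow the tree from U using Prim:
Step 1: frontier [U V 16] → take U V (16); add V.
Step 2: frontier [Q V 1, T V 5, S V 17, P V 19] → take Q V (1); add Q.
Step 3: frontier [T V 5, S V 17, P V 19] → take T V (5); add T.
Step 4: frontier [S T 20, T W 20, S V 17, P V 19] → take S V (17); add S.
Step 5: frontier [R S 18, T W 20, P V 19] → take R S (18); add R.
Step 6: frontier [R W 10, R X 21, T W 20, P V 19] → take R W (10); add W.
Step 7: frontier [R X 21, P V 19, W X 9] → take W X (9); add X.
Step 8: frontier [P V 19, P X 14] → take P X (14); add P.
Vertex order: U, V, Q, T, S, R, W, X, P. The 4th vertex is T.

T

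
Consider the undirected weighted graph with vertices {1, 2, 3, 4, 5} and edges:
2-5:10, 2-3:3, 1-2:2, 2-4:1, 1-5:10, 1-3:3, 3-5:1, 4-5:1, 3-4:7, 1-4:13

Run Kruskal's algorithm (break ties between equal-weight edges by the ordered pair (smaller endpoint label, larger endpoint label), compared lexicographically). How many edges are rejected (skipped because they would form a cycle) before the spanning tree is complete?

Sort edges by weight, then run Kruskal:
2-4 (1): add — endpoints in different components.
3-5 (1): add — endpoints in different components.
4-5 (1): add — endpoints in different components.
1-2 (2): add — endpoints in different components.
Edges rejected before the tree was complete: 0.

0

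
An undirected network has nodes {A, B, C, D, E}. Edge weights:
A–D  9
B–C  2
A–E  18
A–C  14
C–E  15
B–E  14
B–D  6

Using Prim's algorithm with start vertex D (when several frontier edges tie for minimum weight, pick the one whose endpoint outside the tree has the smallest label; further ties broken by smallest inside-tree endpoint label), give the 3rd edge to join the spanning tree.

Grow the tree from D using Prim:
Step 1: cheapest edge leaving the tree is B–D (6); add B.
Step 2: cheapest edge leaving the tree is B–C (2); add C.
Step 3: cheapest edge leaving the tree is A–D (9); add A.
Step 4: cheapest edge leaving the tree is B–E (14); add E.
The 3rd edge added is A–D.

A-D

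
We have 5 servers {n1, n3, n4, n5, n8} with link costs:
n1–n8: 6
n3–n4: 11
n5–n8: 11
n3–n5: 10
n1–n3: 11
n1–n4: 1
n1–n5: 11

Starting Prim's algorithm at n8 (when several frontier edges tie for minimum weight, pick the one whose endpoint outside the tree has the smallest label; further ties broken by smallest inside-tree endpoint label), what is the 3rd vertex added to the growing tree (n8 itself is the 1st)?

Prim's algorithm from n8:
Step 1: frontier [n1–n8 6, n5–n8 11] → take n1–n8 (6); add n1.
Step 2: frontier [n1–n4 1, n1–n3 11, n1–n5 11, n5–n8 11] → take n1–n4 (1); add n4.
Step 3: frontier [n1–n3 11, n1–n5 11, n3–n4 11, n5–n8 11] → take n1–n3 (11); add n3.
Step 4: frontier [n1–n5 11, n3–n5 10, n5–n8 11] → take n3–n5 (10); add n5.
Vertex order: n8, n1, n4, n3, n5. The 3rd vertex is n4.

n4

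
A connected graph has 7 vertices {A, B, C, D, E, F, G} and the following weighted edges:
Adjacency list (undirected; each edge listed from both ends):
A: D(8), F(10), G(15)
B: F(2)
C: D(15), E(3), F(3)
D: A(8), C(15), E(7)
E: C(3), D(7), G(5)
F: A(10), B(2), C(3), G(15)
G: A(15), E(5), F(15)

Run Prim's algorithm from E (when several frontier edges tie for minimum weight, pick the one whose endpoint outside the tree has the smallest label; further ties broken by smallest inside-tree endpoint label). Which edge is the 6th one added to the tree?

Prim's algorithm from E:
Step 1: cheapest edge leaving the tree is C—E (3); add C.
Step 2: cheapest edge leaving the tree is C—F (3); add F.
Step 3: cheapest edge leaving the tree is B—F (2); add B.
Step 4: cheapest edge leaving the tree is E—G (5); add G.
Step 5: cheapest edge leaving the tree is D—E (7); add D.
Step 6: cheapest edge leaving the tree is A—D (8); add A.
The 6th edge added is A—D.

A-D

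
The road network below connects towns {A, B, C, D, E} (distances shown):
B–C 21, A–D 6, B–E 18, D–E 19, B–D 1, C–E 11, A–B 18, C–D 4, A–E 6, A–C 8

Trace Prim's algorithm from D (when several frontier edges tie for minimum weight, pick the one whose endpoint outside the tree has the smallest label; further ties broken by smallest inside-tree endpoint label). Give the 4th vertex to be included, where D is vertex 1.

A

Grow the tree from D using Prim:
Step 1: frontier [B–D 1, C–D 4, A–D 6, D–E 19] → take B–D (1); add B.
Step 2: frontier [A–B 18, B–E 18, B–C 21, C–D 4, A–D 6, D–E 19] → take C–D (4); add C.
Step 3: frontier [A–B 18, B–E 18, A–C 8, C–E 11, A–D 6, D–E 19] → take A–D (6); add A.
Step 4: frontier [A–E 6, B–E 18, C–E 11, D–E 19] → take A–E (6); add E.
Vertex order: D, B, C, A, E. The 4th vertex is A.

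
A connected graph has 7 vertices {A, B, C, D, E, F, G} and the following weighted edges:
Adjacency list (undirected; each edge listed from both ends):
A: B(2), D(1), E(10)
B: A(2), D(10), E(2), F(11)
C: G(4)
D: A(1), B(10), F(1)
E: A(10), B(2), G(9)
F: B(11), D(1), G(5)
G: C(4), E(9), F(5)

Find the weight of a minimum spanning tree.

Sort edges by weight, then run Kruskal:
A—D (1): add — endpoints in different components.
D—F (1): add — endpoints in different components.
A—B (2): add — endpoints in different components.
B—E (2): add — endpoints in different components.
C—G (4): add — endpoints in different components.
F—G (5): add — endpoints in different components.
MST edges: A—D, D—F, A—B, B—E, C—G, F—G; total weight 1+1+2+2+4+5 = 15.

15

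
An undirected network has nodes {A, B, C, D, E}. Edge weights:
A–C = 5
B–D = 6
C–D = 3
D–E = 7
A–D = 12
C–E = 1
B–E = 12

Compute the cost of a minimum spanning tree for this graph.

Kruskal's algorithm — process edges by increasing weight (ties by edge label):
C–E (1): add. Components now {A} {B} {C,E} {D}
C–D (3): add. Components now {A} {B} {C,D,E}
A–C (5): add. Components now {A,C,D,E} {B}
B–D (6): add. Components now {A,B,C,D,E}
MST edges: C–E, C–D, A–C, B–D; total weight 1+3+5+6 = 15.

15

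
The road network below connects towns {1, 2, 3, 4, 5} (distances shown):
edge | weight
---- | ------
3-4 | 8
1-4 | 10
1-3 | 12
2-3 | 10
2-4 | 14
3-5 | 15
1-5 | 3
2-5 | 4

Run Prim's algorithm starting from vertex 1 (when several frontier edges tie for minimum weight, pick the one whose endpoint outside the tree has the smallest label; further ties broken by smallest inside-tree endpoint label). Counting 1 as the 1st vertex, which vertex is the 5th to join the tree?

4

Grow the tree from 1 using Prim:
Step 1: frontier [1-5 3, 1-4 10, 1-3 12] → take 1-5 (3); add 5.
Step 2: frontier [1-4 10, 1-3 12, 2-5 4, 3-5 15] → take 2-5 (4); add 2.
Step 3: frontier [1-4 10, 1-3 12, 2-3 10, 2-4 14, 3-5 15] → take 2-3 (10); add 3.
Step 4: frontier [1-4 10, 2-4 14, 3-4 8] → take 3-4 (8); add 4.
Vertex order: 1, 5, 2, 3, 4. The 5th vertex is 4.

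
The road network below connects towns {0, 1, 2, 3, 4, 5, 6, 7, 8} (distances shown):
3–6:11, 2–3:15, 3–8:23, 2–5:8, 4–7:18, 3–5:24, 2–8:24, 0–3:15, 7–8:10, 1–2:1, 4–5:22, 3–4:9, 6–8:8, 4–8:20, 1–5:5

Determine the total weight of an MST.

Grow the tree from 0 using Prim:
Step 1: cheapest edge leaving the tree is 0–3 (15); add 3.
Step 2: cheapest edge leaving the tree is 3–4 (9); add 4.
Step 3: cheapest edge leaving the tree is 3–6 (11); add 6.
Step 4: cheapest edge leaving the tree is 6–8 (8); add 8.
Step 5: cheapest edge leaving the tree is 7–8 (10); add 7.
Step 6: cheapest edge leaving the tree is 2–3 (15); add 2.
Step 7: cheapest edge leaving the tree is 1–2 (1); add 1.
Step 8: cheapest edge leaving the tree is 1–5 (5); add 5.
MST edges: 0–3, 3–4, 3–6, 6–8, 7–8, 2–3, 1–2, 1–5; total weight 15+9+11+8+10+15+1+5 = 74.

74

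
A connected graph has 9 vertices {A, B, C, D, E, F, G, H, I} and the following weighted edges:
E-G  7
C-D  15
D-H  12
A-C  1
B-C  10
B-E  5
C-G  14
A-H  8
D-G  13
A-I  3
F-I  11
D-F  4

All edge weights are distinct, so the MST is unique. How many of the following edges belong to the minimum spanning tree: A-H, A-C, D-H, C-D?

2

Kruskal: consider edges lightest-first.
A-C (1): add — endpoints in different components.
A-I (3): add — endpoints in different components.
D-F (4): add — endpoints in different components.
B-E (5): add — endpoints in different components.
E-G (7): add — endpoints in different components.
A-H (8): add — endpoints in different components.
B-C (10): add — endpoints in different components.
F-I (11): add — endpoints in different components.
MST edge set: {A-C, A-I, D-F, B-E, E-G, A-H, B-C, F-I}.
Of the listed edges, {A-H, A-C} are in the MST → 2.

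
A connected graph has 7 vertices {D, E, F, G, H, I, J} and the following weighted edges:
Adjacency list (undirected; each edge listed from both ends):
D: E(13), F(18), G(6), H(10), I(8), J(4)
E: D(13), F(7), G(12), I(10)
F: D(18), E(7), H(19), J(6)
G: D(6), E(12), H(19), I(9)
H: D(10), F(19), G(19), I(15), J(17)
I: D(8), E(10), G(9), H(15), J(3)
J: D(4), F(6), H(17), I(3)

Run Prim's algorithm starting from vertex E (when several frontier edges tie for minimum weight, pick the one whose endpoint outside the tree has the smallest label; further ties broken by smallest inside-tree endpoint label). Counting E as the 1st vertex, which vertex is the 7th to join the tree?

Prim, starting at E.
Step 1: cheapest edge leaving the tree is E–F (7); add F.
Step 2: cheapest edge leaving the tree is F–J (6); add J.
Step 3: cheapest edge leaving the tree is I–J (3); add I.
Step 4: cheapest edge leaving the tree is D–J (4); add D.
Step 5: cheapest edge leaving the tree is D–G (6); add G.
Step 6: cheapest edge leaving the tree is D–H (10); add H.
Vertex order: E, F, J, I, D, G, H. The 7th vertex is H.

H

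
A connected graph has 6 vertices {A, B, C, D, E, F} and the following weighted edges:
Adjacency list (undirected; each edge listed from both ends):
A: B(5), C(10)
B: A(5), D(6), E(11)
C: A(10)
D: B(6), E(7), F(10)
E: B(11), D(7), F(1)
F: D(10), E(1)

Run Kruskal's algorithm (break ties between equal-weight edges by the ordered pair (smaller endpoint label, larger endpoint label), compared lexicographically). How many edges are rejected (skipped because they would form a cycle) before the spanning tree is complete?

0

Kruskal's algorithm — process edges by increasing weight (ties by edge label):
E F (1): add — endpoints in different components.
A B (5): add — endpoints in different components.
B D (6): add — endpoints in different components.
D E (7): add — endpoints in different components.
A C (10): add — endpoints in different components.
Edges rejected before the tree was complete: 0.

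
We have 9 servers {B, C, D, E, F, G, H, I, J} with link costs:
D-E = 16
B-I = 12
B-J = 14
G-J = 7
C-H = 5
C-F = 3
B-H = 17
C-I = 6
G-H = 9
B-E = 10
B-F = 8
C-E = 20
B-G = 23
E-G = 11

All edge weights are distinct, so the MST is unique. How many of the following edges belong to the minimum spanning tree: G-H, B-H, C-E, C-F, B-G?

2

Sort edges by weight, then run Kruskal:
C-F (3): add — endpoints in different components.
C-H (5): add — endpoints in different components.
C-I (6): add — endpoints in different components.
G-J (7): add — endpoints in different components.
B-F (8): add — endpoints in different components.
G-H (9): add — endpoints in different components.
B-E (10): add — endpoints in different components.
E-G (11): skip — E and G already connected.
B-I (12): skip — B and I already connected.
B-J (14): skip — B and J already connected.
D-E (16): add — endpoints in different components.
MST edge set: {C-F, C-H, C-I, G-J, B-F, G-H, B-E, D-E}.
Of the listed edges, {G-H, C-F} are in the MST → 2.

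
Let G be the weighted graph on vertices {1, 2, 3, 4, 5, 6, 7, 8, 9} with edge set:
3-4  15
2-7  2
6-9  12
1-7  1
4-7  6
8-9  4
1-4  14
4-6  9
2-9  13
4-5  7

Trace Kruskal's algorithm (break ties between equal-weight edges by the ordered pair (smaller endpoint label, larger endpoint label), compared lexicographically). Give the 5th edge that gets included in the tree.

Sort edges by weight, then run Kruskal:
1-7 (1): add — endpoints in different components.
2-7 (2): add — endpoints in different components.
8-9 (4): add — endpoints in different components.
4-7 (6): add — endpoints in different components.
4-5 (7): add — endpoints in different components.
4-6 (9): add — endpoints in different components.
6-9 (12): add — endpoints in different components.
2-9 (13): skip — 2 and 9 already connected.
1-4 (14): skip — 1 and 4 already connected.
3-4 (15): add — endpoints in different components.
The 5th edge added is 4-5.

4-5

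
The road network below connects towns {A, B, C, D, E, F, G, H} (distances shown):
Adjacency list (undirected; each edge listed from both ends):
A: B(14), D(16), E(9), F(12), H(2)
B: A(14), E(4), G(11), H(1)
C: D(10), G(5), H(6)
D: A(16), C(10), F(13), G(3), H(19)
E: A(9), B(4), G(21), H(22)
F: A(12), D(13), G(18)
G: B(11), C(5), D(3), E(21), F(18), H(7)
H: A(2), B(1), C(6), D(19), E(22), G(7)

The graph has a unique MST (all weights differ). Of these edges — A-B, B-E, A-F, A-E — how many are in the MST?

Kruskal: consider edges lightest-first.
B-H (1): add — endpoints in different components.
A-H (2): add — endpoints in different components.
D-G (3): add — endpoints in different components.
B-E (4): add — endpoints in different components.
C-G (5): add — endpoints in different components.
C-H (6): add — endpoints in different components.
G-H (7): skip — G and H already connected.
A-E (9): skip — A and E already connected.
C-D (10): skip — C and D already connected.
B-G (11): skip — B and G already connected.
A-F (12): add — endpoints in different components.
MST edge set: {B-H, A-H, D-G, B-E, C-G, C-H, A-F}.
Of the listed edges, {B-E, A-F} are in the MST → 2.

2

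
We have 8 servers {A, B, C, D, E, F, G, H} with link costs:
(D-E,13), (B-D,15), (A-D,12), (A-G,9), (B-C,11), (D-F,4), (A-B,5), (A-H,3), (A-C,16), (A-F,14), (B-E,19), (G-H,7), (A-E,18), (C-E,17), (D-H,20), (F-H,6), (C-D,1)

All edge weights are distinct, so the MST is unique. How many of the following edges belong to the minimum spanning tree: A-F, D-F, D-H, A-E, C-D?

Kruskal: consider edges lightest-first.
C-D (1): add — endpoints in different components.
A-H (3): add — endpoints in different components.
D-F (4): add — endpoints in different components.
A-B (5): add — endpoints in different components.
F-H (6): add — endpoints in different components.
G-H (7): add — endpoints in different components.
A-G (9): skip — A and G already connected.
B-C (11): skip — B and C already connected.
A-D (12): skip — A and D already connected.
D-E (13): add — endpoints in different components.
MST edge set: {C-D, A-H, D-F, A-B, F-H, G-H, D-E}.
Of the listed edges, {D-F, C-D} are in the MST → 2.

2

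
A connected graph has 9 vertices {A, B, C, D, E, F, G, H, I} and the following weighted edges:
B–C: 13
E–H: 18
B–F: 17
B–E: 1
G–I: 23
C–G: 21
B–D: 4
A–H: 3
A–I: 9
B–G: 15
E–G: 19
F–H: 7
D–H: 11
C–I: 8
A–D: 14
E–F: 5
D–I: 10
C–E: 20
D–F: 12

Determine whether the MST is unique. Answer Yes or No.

Yes

Kruskal: consider edges lightest-first.
B–E (1): add — endpoints in different components.
A–H (3): add — endpoints in different components.
B–D (4): add — endpoints in different components.
E–F (5): add — endpoints in different components.
F–H (7): add — endpoints in different components.
C–I (8): add — endpoints in different components.
A–I (9): add — endpoints in different components.
D–I (10): skip — D and I already connected.
D–H (11): skip — D and H already connected.
D–F (12): skip — D and F already connected.
B–C (13): skip — B and C already connected.
A–D (14): skip — A and D already connected.
B–G (15): add — endpoints in different components.
Every non-tree edge has weight strictly greater than the heaviest edge on the tree path between its endpoints, so the MST is unique.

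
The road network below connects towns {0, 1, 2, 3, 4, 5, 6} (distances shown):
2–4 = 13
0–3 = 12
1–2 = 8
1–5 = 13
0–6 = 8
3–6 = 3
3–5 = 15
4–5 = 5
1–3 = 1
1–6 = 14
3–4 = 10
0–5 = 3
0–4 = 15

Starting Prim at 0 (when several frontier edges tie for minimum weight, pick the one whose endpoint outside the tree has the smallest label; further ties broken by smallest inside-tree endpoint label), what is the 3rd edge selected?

Grow the tree from 0 using Prim:
Step 1: frontier [0–5 3, 0–6 8, 0–3 12, 0–4 15] → take 0–5 (3); add 5.
Step 2: frontier [0–6 8, 0–3 12, 0–4 15, 4–5 5, 1–5 13, 3–5 15] → take 4–5 (5); add 4.
Step 3: frontier [0–6 8, 0–3 12, 3–4 10, 2–4 13, 1–5 13, 3–5 15] → take 0–6 (8); add 6.
Step 4: frontier [0–3 12, 3–4 10, 2–4 13, 1–5 13, 3–5 15, 3–6 3, 1–6 14] → take 3–6 (3); add 3.
Step 5: frontier [1–3 1, 2–4 13, 1–5 13, 1–6 14] → take 1–3 (1); add 1.
Step 6: frontier [1–2 8, 2–4 13] → take 1–2 (8); add 2.
The 3rd edge added is 0–6.

0-6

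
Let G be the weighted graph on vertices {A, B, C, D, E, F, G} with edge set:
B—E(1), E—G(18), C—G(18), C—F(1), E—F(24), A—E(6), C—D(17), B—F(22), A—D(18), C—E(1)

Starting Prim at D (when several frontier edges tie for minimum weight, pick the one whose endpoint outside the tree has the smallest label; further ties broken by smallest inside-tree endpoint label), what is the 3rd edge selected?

B-E

Prim, starting at D.
Step 1: cheapest edge leaving the tree is C—D (17); add C.
Step 2: cheapest edge leaving the tree is C—E (1); add E.
Step 3: cheapest edge leaving the tree is B—E (1); add B.
Step 4: cheapest edge leaving the tree is C—F (1); add F.
Step 5: cheapest edge leaving the tree is A—E (6); add A.
Step 6: cheapest edge leaving the tree is C—G (18); add G.
The 3rd edge added is B—E.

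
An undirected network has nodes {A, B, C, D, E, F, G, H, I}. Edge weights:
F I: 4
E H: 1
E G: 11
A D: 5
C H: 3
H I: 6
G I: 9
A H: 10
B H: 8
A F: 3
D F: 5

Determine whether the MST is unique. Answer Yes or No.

Kruskal's algorithm — process edges by increasing weight (ties by edge label):
E H (1): add — endpoints in different components.
A F (3): add — endpoints in different components.
C H (3): add — endpoints in different components.
F I (4): add — endpoints in different components.
A D (5): add — endpoints in different components.
D F (5): skip — D and F already connected.
H I (6): add — endpoints in different components.
B H (8): add — endpoints in different components.
G I (9): add — endpoints in different components.
Non-tree edge D F has weight 5, equal to the heaviest edge on its tree cycle — swapping gives another MST of the same weight. Not unique.

No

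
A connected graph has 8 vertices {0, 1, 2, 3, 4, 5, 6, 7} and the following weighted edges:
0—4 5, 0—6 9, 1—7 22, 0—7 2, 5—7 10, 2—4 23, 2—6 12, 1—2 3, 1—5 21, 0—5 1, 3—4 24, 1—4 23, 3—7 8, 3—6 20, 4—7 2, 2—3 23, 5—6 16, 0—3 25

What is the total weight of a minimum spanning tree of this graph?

Grow the tree from 3 using Prim:
Step 1: cheapest edge leaving the tree is 3—7 (8); add 7.
Step 2: cheapest edge leaving the tree is 0—7 (2); add 0.
Step 3: cheapest edge leaving the tree is 0—5 (1); add 5.
Step 4: cheapest edge leaving the tree is 4—7 (2); add 4.
Step 5: cheapest edge leaving the tree is 0—6 (9); add 6.
Step 6: cheapest edge leaving the tree is 2—6 (12); add 2.
Step 7: cheapest edge leaving the tree is 1—2 (3); add 1.
MST edges: 3—7, 0—7, 0—5, 4—7, 0—6, 2—6, 1—2; total weight 8+2+1+2+9+12+3 = 37.

37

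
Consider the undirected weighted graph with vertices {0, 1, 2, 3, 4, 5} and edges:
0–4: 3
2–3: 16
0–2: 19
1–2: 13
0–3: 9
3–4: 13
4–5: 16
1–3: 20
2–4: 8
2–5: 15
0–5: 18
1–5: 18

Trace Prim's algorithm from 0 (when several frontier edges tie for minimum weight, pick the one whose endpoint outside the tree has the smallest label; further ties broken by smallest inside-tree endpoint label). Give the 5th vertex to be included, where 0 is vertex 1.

Prim, starting at 0.
Step 1: cheapest edge leaving the tree is 0–4 (3); add 4.
Step 2: cheapest edge leaving the tree is 2–4 (8); add 2.
Step 3: cheapest edge leaving the tree is 0–3 (9); add 3.
Step 4: cheapest edge leaving the tree is 1–2 (13); add 1.
Step 5: cheapest edge leaving the tree is 2–5 (15); add 5.
Vertex order: 0, 4, 2, 3, 1, 5. The 5th vertex is 1.

1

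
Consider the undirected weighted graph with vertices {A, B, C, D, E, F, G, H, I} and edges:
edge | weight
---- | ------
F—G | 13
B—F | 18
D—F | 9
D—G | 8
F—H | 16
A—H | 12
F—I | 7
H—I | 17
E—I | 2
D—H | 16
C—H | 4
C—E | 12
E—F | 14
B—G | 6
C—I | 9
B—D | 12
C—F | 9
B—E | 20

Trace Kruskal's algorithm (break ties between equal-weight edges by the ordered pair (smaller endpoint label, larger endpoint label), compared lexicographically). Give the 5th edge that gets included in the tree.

D-G

Kruskal's algorithm — process edges by increasing weight (ties by edge label):
E—I (2): add — endpoints in different components.
C—H (4): add — endpoints in different components.
B—G (6): add — endpoints in different components.
F—I (7): add — endpoints in different components.
D—G (8): add — endpoints in different components.
C—F (9): add — endpoints in different components.
C—I (9): skip — C and I already connected.
D—F (9): add — endpoints in different components.
A—H (12): add — endpoints in different components.
The 5th edge added is D—G.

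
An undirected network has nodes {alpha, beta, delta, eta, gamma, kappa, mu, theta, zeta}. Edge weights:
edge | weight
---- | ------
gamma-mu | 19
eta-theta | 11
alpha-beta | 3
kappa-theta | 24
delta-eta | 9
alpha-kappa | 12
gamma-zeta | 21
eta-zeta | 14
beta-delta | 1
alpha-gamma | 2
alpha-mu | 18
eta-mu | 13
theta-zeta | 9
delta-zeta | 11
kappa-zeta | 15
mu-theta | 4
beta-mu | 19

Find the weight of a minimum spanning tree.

51

Grow the tree from zeta using Prim:
Step 1: cheapest edge leaving the tree is theta-zeta (9); add theta.
Step 2: cheapest edge leaving the tree is mu-theta (4); add mu.
Step 3: cheapest edge leaving the tree is delta-zeta (11); add delta.
Step 4: cheapest edge leaving the tree is beta-delta (1); add beta.
Step 5: cheapest edge leaving the tree is alpha-beta (3); add alpha.
Step 6: cheapest edge leaving the tree is alpha-gamma (2); add gamma.
Step 7: cheapest edge leaving the tree is delta-eta (9); add eta.
Step 8: cheapest edge leaving the tree is alpha-kappa (12); add kappa.
MST edges: theta-zeta, mu-theta, delta-zeta, beta-delta, alpha-beta, alpha-gamma, delta-eta, alpha-kappa; total weight 9+4+11+1+3+2+9+12 = 51.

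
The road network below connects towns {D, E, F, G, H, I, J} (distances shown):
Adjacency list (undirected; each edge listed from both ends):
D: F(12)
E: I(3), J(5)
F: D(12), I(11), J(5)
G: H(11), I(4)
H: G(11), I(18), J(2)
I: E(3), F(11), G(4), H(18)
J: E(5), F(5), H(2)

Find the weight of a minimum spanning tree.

31

Kruskal's algorithm — process edges by increasing weight (ties by edge label):
H-J (2): add. Components now {D} {E} {F} {G} {H,J} {I}
E-I (3): add. Components now {D} {E,I} {F} {G} {H,J}
G-I (4): add. Components now {D} {E,G,I} {F} {H,J}
E-J (5): add. Components now {D} {E,G,H,I,J} {F}
F-J (5): add. Components now {D} {E,F,G,H,I,J}
F-I (11): skip — F and I already connected.
G-H (11): skip — G and H already connected.
D-F (12): add. Components now {D,E,F,G,H,I,J}
MST edges: H-J, E-I, G-I, E-J, F-J, D-F; total weight 2+3+4+5+5+12 = 31.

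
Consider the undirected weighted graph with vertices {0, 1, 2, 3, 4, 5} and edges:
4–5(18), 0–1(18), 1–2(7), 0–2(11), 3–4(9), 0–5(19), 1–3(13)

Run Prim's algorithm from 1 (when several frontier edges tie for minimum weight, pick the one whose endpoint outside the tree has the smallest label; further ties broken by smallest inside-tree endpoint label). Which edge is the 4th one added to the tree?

3-4

Prim, starting at 1.
Step 1: cheapest edge leaving the tree is 1–2 (7); add 2.
Step 2: cheapest edge leaving the tree is 0–2 (11); add 0.
Step 3: cheapest edge leaving the tree is 1–3 (13); add 3.
Step 4: cheapest edge leaving the tree is 3–4 (9); add 4.
Step 5: cheapest edge leaving the tree is 4–5 (18); add 5.
The 4th edge added is 3–4.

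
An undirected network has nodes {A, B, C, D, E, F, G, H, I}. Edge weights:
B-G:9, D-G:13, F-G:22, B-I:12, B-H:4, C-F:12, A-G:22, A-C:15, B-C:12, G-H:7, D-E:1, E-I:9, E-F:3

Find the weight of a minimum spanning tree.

Prim, starting at B.
Step 1: cheapest edge leaving the tree is B-H (4); add H.
Step 2: cheapest edge leaving the tree is G-H (7); add G.
Step 3: cheapest edge leaving the tree is B-C (12); add C.
Step 4: cheapest edge leaving the tree is C-F (12); add F.
Step 5: cheapest edge leaving the tree is E-F (3); add E.
Step 6: cheapest edge leaving the tree is D-E (1); add D.
Step 7: cheapest edge leaving the tree is E-I (9); add I.
Step 8: cheapest edge leaving the tree is A-C (15); add A.
MST edges: B-H, G-H, B-C, C-F, E-F, D-E, E-I, A-C; total weight 4+7+12+12+3+1+9+15 = 63.

63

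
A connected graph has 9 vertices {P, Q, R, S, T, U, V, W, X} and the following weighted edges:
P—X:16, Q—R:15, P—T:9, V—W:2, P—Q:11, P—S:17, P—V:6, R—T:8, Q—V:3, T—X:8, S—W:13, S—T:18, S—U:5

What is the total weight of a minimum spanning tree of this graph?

54

Prim, starting at P.
Step 1: cheapest edge leaving the tree is P—V (6); add V.
Step 2: cheapest edge leaving the tree is V—W (2); add W.
Step 3: cheapest edge leaving the tree is Q—V (3); add Q.
Step 4: cheapest edge leaving the tree is P—T (9); add T.
Step 5: cheapest edge leaving the tree is R—T (8); add R.
Step 6: cheapest edge leaving the tree is T—X (8); add X.
Step 7: cheapest edge leaving the tree is S—W (13); add S.
Step 8: cheapest edge leaving the tree is S—U (5); add U.
MST edges: P—V, V—W, Q—V, P—T, R—T, T—X, S—W, S—U; total weight 6+2+3+9+8+8+13+5 = 54.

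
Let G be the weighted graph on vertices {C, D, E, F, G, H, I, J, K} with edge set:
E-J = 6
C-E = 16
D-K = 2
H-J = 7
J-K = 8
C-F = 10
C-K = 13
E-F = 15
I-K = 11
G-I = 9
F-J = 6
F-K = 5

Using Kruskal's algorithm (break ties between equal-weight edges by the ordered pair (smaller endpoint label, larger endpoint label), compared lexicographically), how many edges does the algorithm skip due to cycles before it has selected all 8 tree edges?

1

Kruskal: consider edges lightest-first.
D-K (2): add — endpoints in different components.
F-K (5): add — endpoints in different components.
E-J (6): add — endpoints in different components.
F-J (6): add — endpoints in different components.
H-J (7): add — endpoints in different components.
J-K (8): skip — J and K already connected.
G-I (9): add — endpoints in different components.
C-F (10): add — endpoints in different components.
I-K (11): add — endpoints in different components.
Edges rejected before the tree was complete: 1.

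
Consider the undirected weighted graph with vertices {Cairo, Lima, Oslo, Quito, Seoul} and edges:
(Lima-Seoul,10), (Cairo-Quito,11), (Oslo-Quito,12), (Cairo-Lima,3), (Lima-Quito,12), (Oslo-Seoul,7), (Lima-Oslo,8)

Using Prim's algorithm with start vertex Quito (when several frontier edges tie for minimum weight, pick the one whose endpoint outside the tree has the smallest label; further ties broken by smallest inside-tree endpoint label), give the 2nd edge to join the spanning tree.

Grow the tree from Quito using Prim:
Step 1: frontier [Cairo-Quito 11, Lima-Quito 12, Oslo-Quito 12] → take Cairo-Quito (11); add Cairo.
Step 2: frontier [Cairo-Lima 3, Lima-Quito 12, Oslo-Quito 12] → take Cairo-Lima (3); add Lima.
Step 3: frontier [Lima-Oslo 8, Lima-Seoul 10, Oslo-Quito 12] → take Lima-Oslo (8); add Oslo.
Step 4: frontier [Lima-Seoul 10, Oslo-Seoul 7] → take Oslo-Seoul (7); add Seoul.
The 2nd edge added is Cairo-Lima.

Cairo-Lima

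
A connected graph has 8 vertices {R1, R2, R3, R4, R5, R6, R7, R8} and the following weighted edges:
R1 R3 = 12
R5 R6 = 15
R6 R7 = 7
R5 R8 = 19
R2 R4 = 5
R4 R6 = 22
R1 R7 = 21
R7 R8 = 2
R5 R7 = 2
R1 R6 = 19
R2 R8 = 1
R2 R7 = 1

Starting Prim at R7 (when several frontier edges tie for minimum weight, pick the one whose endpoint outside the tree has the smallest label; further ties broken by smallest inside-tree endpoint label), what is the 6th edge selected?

Prim, starting at R7.
Step 1: cheapest edge leaving the tree is R2 R7 (1); add R2.
Step 2: cheapest edge leaving the tree is R2 R8 (1); add R8.
Step 3: cheapest edge leaving the tree is R5 R7 (2); add R5.
Step 4: cheapest edge leaving the tree is R2 R4 (5); add R4.
Step 5: cheapest edge leaving the tree is R6 R7 (7); add R6.
Step 6: cheapest edge leaving the tree is R1 R6 (19); add R1.
Step 7: cheapest edge leaving the tree is R1 R3 (12); add R3.
The 6th edge added is R1 R6.

R1-R6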